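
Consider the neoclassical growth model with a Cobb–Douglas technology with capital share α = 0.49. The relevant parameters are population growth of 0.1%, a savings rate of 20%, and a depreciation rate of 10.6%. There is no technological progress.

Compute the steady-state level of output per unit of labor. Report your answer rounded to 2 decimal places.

At the steady state, Δk = 0, so s·k^α = (n + δ)·k.
Dividing both sides by k: k^(1−α) = s / (n + δ).
k^0.51 = 0.20 / (0.001 + 0.106) = 0.20 / 0.107 = 1.8692
k* = 1.8692^(1/0.51) ≈ 3.4092
y* = (k*)^α = 3.4092^0.49 ≈ 1.8239

y* ≈ 1.82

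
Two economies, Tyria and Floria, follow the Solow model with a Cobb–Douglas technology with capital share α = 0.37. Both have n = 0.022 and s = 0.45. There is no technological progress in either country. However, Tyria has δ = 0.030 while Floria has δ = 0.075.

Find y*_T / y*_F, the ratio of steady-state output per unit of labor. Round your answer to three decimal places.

ratio ≈ 1.442

Steady-state y* = [s/(n + δ)]^(α/(1−α)), so the ratio is [ (s_T/(n + δ)_T) / (s_F/(n + δ)_F) ]^0.5873.
s_T/(n + δ)_T = 0.45/0.052 = 8.6538; s_F/(n + δ)_F = 0.45/0.097 = 4.6392.
Ratio = (8.6538/4.6392)^0.5873 = 1.8654^0.5873 ≈ 1.4422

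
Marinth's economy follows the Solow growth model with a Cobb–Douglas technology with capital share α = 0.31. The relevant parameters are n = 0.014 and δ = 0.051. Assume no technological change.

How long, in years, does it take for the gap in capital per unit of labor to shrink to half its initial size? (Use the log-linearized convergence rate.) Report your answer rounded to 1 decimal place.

Near the steady state the convergence rate is λ = (1 − α)(n + δ).
λ = (1 − 0.31) × 0.065 = 0.69 × 0.065 = 0.04485
Half-life = ln 2 / λ = 0.6931 / 0.04485 ≈ 15.45 years

half-life ≈ 15.5 years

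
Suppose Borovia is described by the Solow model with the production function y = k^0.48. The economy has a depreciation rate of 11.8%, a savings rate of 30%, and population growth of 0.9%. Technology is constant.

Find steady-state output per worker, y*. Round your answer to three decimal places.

y* ≈ 2.211

At the steady state, Δk = 0, so s·k^α = (n + δ)·k.
Rearranging, k^(1−α) = s / (n + δ).
k^0.52 = 0.30 / (0.009 + 0.118) = 0.30 / 0.127 = 2.3622
k* = 2.3622^(1/0.52) ≈ 5.2230
y* = (k*)^α = 5.2230^0.48 ≈ 2.2111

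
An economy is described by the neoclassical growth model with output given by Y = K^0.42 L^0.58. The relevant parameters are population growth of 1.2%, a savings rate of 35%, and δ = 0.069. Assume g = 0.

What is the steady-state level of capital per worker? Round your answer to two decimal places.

k* ≈ 12.47

Steady state requires s·f(k) = (n + δ)·k, i.e. s·k^α = (n + δ)·k.
Rearranging, k^(1−α) = s / (n + δ).
k^0.58 = 0.35 / (0.012 + 0.069) = 0.35 / 0.081 = 4.3210
k* = 4.3210^(1/0.58) ≈ 12.4691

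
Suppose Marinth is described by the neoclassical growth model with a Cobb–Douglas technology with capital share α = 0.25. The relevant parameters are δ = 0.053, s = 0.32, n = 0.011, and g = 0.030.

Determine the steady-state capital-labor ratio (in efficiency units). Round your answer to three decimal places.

At the steady state, Δk = 0, so s·k^α = (n + g + δ)·k.
Dividing both sides by k: k^(1−α) = s / (n + g + δ).
k^0.75 = 0.32 / (0.011 + 0.030 + 0.053) = 0.32 / 0.094 = 3.4043
k* = 3.4043^(1/0.75) ≈ 5.1212

k* = 5.121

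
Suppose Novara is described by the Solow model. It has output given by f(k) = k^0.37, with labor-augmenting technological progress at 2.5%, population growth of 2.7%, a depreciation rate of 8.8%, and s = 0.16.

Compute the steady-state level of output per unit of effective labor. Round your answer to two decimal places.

In steady state, investment equals break-even investment: s·k^α = (n + g + δ)·k.
Rearranging, k^(1−α) = s / (n + g + δ).
k^0.63 = 0.16 / (0.027 + 0.025 + 0.088) = 0.16 / 0.140 = 1.1429
k* = 1.1429^(1/0.63) ≈ 1.2362
y* = (k*)^α = 1.2362^0.37 ≈ 1.0816

y* ≈ 1.08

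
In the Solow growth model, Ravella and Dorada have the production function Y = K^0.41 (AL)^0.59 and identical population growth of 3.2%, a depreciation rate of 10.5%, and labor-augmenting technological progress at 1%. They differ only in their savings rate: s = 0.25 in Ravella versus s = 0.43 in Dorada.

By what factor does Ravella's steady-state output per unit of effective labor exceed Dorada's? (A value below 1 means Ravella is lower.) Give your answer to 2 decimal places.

ratio ≈ 0.69

Steady-state y* = [s/(n + g + δ)]^(α/(1−α)), so the ratio is [ (s_R/(n + g + δ)_R) / (s_D/(n + g + δ)_D) ]^0.6949.
s_R/(n + g + δ)_R = 0.25/0.147 = 1.7007; s_D/(n + g + δ)_D = 0.43/0.147 = 2.9252.
Ratio = (1.7007/2.9252)^0.6949 = 0.5814^0.6949 ≈ 0.6860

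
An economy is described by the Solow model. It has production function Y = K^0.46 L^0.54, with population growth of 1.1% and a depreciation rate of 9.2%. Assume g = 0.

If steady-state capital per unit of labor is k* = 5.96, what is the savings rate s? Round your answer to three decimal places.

Steady state requires s·f(k) = (n + δ)·k, i.e. s·k^α = (n + δ)·k.
So s / (n + δ) = (k*)^(1−α) = 5.96^0.54 = 2.6220.
Therefore s = 2.6220 × (n + δ) = 2.6220 × 0.103 = 0.2701.

s ≈ 0.270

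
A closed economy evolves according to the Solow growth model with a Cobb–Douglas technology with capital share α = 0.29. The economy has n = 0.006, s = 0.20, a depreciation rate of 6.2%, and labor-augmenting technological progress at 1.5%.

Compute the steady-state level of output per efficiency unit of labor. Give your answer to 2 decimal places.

In steady state, investment equals break-even investment: s·k^α = (n + g + δ)·k.
Rearranging, k^(1−α) = s / (n + g + δ).
k^0.71 = 0.20 / (0.006 + 0.015 + 0.062) = 0.20 / 0.083 = 2.4096
k* = 2.4096^(1/0.71) ≈ 3.4510
y* = (k*)^α = 3.4510^0.29 ≈ 1.4322

y* = 1.43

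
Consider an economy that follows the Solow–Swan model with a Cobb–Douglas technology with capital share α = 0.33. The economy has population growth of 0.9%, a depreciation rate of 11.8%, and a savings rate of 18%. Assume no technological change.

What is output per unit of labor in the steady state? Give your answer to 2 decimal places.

At the steady state, Δk = 0, so s·k^α = (n + δ)·k.
Rearranging, k^(1−α) = s / (n + δ).
k^0.67 = 0.18 / (0.009 + 0.118) = 0.18 / 0.127 = 1.4173
k* = 1.4173^(1/0.67) ≈ 1.6829
y* = (k*)^α = 1.6829^0.33 ≈ 1.1874

y* ≈ 1.19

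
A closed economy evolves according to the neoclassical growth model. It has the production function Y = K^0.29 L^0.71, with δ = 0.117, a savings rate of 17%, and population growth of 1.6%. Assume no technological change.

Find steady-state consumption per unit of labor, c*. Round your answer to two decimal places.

c* ≈ 0.92

Steady state requires s·f(k) = (n + δ)·k, i.e. s·k^α = (n + δ)·k.
Dividing both sides by k: k^(1−α) = s / (n + δ).
k^0.71 = 0.17 / (0.016 + 0.117) = 0.17 / 0.133 = 1.2782
k* = 1.2782^(1/0.71) ≈ 1.4130
y* = (k*)^α = 1.4130^0.29 ≈ 1.1055
c* = (1 − s)·y* = (1 − 0.17) × 1.1055 ≈ 0.9176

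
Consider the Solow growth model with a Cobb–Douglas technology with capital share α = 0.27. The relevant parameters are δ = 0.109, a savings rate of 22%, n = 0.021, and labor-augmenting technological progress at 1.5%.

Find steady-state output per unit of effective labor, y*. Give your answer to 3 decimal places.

y* ≈ 1.167

At the steady state, Δk = 0, so s·k^α = (n + g + δ)·k.
Rearranging, k^(1−α) = s / (n + g + δ).
k^0.73 = 0.22 / (0.021 + 0.015 + 0.109) = 0.22 / 0.145 = 1.5172
k* = 1.5172^(1/0.73) ≈ 1.7701
y* = (k*)^α = 1.7701^0.27 ≈ 1.1667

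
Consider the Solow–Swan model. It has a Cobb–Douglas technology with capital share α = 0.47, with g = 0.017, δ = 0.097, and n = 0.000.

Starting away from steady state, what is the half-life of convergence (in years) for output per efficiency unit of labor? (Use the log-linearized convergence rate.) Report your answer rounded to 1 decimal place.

half-life ≈ 11.5 years

Near the steady state the convergence rate is λ = (1 − α)(n + g + δ).
λ = (1 − 0.47) × 0.114 = 0.53 × 0.114 = 0.06042
Half-life = ln 2 / λ = 0.6931 / 0.06042 ≈ 11.47 years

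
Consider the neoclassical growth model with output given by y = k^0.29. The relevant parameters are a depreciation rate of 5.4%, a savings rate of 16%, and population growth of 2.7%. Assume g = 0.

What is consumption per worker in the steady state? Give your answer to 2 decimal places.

In steady state, investment equals break-even investment: s·k^α = (n + δ)·k.
Rearranging, k^(1−α) = s / (n + δ).
k^0.71 = 0.16 / (0.027 + 0.054) = 0.16 / 0.081 = 1.9753
k* = 1.9753^(1/0.71) ≈ 2.6085
y* = (k*)^α = 2.6085^0.29 ≈ 1.3205
c* = (1 − s)·y* = (1 − 0.16) × 1.3205 ≈ 1.1092

c* = 1.11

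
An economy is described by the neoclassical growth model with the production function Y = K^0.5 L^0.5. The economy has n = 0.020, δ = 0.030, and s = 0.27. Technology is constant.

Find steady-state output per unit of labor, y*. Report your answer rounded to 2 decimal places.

Steady state requires s·f(k) = (n + δ)·k, i.e. s·k^α = (n + δ)·k.
Dividing both sides by k: k^(1−α) = s / (n + δ).
k^0.5 = 0.27 / (0.020 + 0.030) = 0.27 / 0.050 = 5.4000
k* = 5.4000^(1/0.5) ≈ 29.1600
y* = (k*)^α = 29.1600^0.5 ≈ 5.4000

y* = 5.40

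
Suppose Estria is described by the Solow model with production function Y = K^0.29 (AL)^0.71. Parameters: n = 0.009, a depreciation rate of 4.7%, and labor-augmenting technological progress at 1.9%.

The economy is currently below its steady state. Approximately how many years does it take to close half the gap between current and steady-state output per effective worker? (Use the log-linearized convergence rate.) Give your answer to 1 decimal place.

t_½ ≈ 13.0 years

Near the steady state the convergence rate is λ = (1 − α)(n + g + δ).
λ = (1 − 0.29) × 0.075 = 0.71 × 0.075 = 0.05325
Half-life = ln 2 / λ = 0.6931 / 0.05325 ≈ 13.02 years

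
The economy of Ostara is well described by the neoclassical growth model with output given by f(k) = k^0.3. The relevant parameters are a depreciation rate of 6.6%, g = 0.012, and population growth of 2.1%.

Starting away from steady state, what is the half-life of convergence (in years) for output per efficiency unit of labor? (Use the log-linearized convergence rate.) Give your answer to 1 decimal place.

half-life ≈ 10.0 years

Near the steady state the convergence rate is λ = (1 − α)(n + g + δ).
λ = (1 − 0.3) × 0.099 = 0.7 × 0.099 = 0.0693
Half-life = ln 2 / λ = 0.6931 / 0.0693 ≈ 10.00 years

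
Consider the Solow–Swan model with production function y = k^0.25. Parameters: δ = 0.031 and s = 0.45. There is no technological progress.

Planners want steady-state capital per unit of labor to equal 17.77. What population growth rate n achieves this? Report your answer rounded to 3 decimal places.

n ≈ 0.021

In steady state, investment equals break-even investment: s·k^α = (n + δ)·k.
So s / (n + δ) = (k*)^(1−α) = 17.77^0.75 = 8.6550.
Therefore n + δ = s / 8.6550 = 0.45 / 8.6550 = 0.0520, so n = 0.0520 − 0.031 = 0.0210.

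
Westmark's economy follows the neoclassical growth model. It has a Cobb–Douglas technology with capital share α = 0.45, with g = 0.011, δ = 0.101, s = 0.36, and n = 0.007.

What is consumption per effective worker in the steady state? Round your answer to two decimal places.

Steady state requires s·f(k) = (n + g + δ)·k, i.e. s·k^α = (n + g + δ)·k.
Rearranging, k^(1−α) = s / (n + g + δ).
k^0.55 = 0.36 / (0.007 + 0.011 + 0.101) = 0.36 / 0.119 = 3.0252
k* = 3.0252^(1/0.55) ≈ 7.4834
y* = (k*)^α = 7.4834^0.45 ≈ 2.4737
c* = (1 − s)·y* = (1 − 0.36) × 2.4737 ≈ 1.5832

c* = 1.58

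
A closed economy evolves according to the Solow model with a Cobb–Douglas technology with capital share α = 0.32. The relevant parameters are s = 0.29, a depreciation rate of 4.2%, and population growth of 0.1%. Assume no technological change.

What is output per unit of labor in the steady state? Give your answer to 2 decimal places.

Steady state requires s·f(k) = (n + δ)·k, i.e. s·k^α = (n + δ)·k.
Dividing both sides by k: k^(1−α) = s / (n + δ).
k^0.68 = 0.29 / (0.001 + 0.042) = 0.29 / 0.043 = 6.7442
k* = 6.7442^(1/0.68) ≈ 16.5583
y* = (k*)^α = 16.5583^0.32 ≈ 2.4552

y* ≈ 2.46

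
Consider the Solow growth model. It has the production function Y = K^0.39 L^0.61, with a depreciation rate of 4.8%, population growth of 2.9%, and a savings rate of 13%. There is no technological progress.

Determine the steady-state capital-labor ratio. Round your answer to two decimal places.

At the steady state, Δk = 0, so s·k^α = (n + δ)·k.
Dividing both sides by k: k^(1−α) = s / (n + δ).
k^0.61 = 0.13 / (0.029 + 0.048) = 0.13 / 0.077 = 1.6883
k* = 1.6883^(1/0.61) ≈ 2.3598

k* ≈ 2.36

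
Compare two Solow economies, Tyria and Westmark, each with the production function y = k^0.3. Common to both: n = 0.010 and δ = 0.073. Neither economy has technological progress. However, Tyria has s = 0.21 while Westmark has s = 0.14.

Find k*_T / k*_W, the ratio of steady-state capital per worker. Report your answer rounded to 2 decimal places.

k*_T / k*_W ≈ 1.78

Steady-state k* = [s/(n + δ)]^(1/(1−α)), so the ratio is [ (s_T/(n + δ)_T) / (s_W/(n + δ)_W) ]^1.4286.
s_T/(n + δ)_T = 0.21/0.083 = 2.5301; s_W/(n + δ)_W = 0.14/0.083 = 1.6867.
Ratio = (2.5301/1.6867)^1.4286 = 1.5000^1.4286 ≈ 1.7847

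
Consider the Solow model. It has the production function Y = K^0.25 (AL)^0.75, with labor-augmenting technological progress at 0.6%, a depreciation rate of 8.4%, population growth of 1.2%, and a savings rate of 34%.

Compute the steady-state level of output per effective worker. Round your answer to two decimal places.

y* ≈ 1.49

At the steady state, Δk = 0, so s·k^α = (n + g + δ)·k.
Dividing both sides by k: k^(1−α) = s / (n + g + δ).
k^0.75 = 0.34 / (0.012 + 0.006 + 0.084) = 0.34 / 0.102 = 3.3333
k* = 3.3333^(1/0.75) ≈ 4.9793
y* = (k*)^α = 4.9793^0.25 ≈ 1.4938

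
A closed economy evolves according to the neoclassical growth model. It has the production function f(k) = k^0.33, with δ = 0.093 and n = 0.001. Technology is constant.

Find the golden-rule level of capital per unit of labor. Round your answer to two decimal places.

k_gold ≈ 6.52

The golden rule sets f'(k) = n + δ, i.e. α·k^(α−1) = n + δ.
So k^(1−α) = α / (n + δ) = 0.33 / 0.094 = 3.5106.
k_gold = 3.5106^(1/0.67) ≈ 6.5163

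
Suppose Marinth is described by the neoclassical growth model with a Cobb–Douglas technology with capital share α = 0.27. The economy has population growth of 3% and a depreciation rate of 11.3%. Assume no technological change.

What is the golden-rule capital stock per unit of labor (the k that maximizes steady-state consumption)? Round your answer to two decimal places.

k_gold ≈ 2.39

The golden rule sets f'(k) = n + δ, i.e. α·k^(α−1) = n + δ.
So k^(1−α) = α / (n + δ) = 0.27 / 0.143 = 1.8881.
k_gold = 1.8881^(1/0.73) ≈ 2.3885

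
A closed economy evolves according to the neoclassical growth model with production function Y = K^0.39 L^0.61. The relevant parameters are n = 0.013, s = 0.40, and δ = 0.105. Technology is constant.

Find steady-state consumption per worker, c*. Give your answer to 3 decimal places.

c* ≈ 1.310

Steady state requires s·f(k) = (n + δ)·k, i.e. s·k^α = (n + δ)·k.
Dividing both sides by k: k^(1−α) = s / (n + δ).
k^0.61 = 0.40 / (0.013 + 0.105) = 0.40 / 0.118 = 3.3898
k* = 3.3898^(1/0.61) ≈ 7.3984
y* = (k*)^α = 7.3984^0.39 ≈ 2.1825
c* = (1 − s)·y* = (1 − 0.40) × 2.1825 ≈ 1.3095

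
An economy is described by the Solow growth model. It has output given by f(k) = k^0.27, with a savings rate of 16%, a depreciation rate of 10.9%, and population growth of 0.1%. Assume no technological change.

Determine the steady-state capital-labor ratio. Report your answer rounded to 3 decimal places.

k* = 1.671

At the steady state, Δk = 0, so s·k^α = (n + δ)·k.
Rearranging, k^(1−α) = s / (n + δ).
k^0.73 = 0.16 / (0.001 + 0.109) = 0.16 / 0.110 = 1.4545
k* = 1.4545^(1/0.73) ≈ 1.6707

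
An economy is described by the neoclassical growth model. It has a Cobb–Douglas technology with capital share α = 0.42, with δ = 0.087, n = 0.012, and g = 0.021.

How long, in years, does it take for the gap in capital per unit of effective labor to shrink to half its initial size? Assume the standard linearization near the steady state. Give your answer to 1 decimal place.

Near the steady state the convergence rate is λ = (1 − α)(n + g + δ).
λ = (1 − 0.42) × 0.120 = 0.58 × 0.120 = 0.0696
Half-life = ln 2 / λ = 0.6931 / 0.0696 ≈ 9.96 years

about 10.0 years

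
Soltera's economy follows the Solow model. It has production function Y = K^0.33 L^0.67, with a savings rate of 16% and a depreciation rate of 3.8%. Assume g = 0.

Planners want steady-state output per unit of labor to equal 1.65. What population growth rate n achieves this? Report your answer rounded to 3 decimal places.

n ≈ 0.020

Steady state requires s·f(k) = (n + δ)·k, i.e. s·k^α = (n + δ)·k.
Since y* = [s/(n + δ)]^(α/(1−α)), we have s/(n + δ) = (y*)^((1−α)/α) = 1.65^2.0303 = 2.7641.
Therefore n + δ = s / 2.7641 = 0.16 / 2.7641 = 0.0579, so n = 0.0579 − 0.038 = 0.0199.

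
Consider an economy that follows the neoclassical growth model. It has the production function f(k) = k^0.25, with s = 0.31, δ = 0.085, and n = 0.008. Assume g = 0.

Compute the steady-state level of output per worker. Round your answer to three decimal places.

y* = 1.494

In steady state, investment equals break-even investment: s·k^α = (n + δ)·k.
Dividing both sides by k: k^(1−α) = s / (n + δ).
k^0.75 = 0.31 / (0.008 + 0.085) = 0.31 / 0.093 = 3.3333
k* = 3.3333^(1/0.75) ≈ 4.9793
y* = (k*)^α = 4.9793^0.25 ≈ 1.4938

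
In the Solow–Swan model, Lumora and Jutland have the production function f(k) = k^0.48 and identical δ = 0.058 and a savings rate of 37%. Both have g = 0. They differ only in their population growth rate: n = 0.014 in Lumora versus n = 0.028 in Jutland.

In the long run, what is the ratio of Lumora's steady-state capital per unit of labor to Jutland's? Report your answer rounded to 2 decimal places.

Steady-state k* = [s/(n + δ)]^(1/(1−α)), so the ratio is [ (s_L/(n + δ)_L) / (s_J/(n + δ)_J) ]^1.9231.
s_L/(n + δ)_L = 0.37/0.072 = 5.1389; s_J/(n + δ)_J = 0.37/0.086 = 4.3023.
Ratio = (5.1389/4.3023)^1.9231 = 1.1945^1.9231 ≈ 1.4075

k*_L / k*_J ≈ 1.41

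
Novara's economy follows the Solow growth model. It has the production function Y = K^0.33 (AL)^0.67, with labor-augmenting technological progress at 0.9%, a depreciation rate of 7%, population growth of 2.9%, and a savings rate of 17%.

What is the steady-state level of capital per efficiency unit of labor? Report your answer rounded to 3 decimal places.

k* ≈ 1.968

In steady state, investment equals break-even investment: s·k^α = (n + g + δ)·k.
Rearranging, k^(1−α) = s / (n + g + δ).
k^0.67 = 0.17 / (0.029 + 0.009 + 0.070) = 0.17 / 0.108 = 1.5741
k* = 1.5741^(1/0.67) ≈ 1.9682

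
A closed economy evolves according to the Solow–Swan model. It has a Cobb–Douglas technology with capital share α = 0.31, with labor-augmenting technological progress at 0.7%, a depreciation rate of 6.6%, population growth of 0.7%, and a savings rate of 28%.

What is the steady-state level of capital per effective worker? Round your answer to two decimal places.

k* ≈ 6.14

In steady state, investment equals break-even investment: s·k^α = (n + g + δ)·k.
Dividing both sides by k: k^(1−α) = s / (n + g + δ).
k^0.69 = 0.28 / (0.007 + 0.007 + 0.066) = 0.28 / 0.080 = 3.5000
k* = 3.5000^(1/0.69) ≈ 6.1448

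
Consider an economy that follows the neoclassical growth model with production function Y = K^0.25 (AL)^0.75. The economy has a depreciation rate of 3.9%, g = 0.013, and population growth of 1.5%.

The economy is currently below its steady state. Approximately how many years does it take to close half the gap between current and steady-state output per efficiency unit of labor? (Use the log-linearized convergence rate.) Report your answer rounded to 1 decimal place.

Near the steady state the convergence rate is λ = (1 − α)(n + g + δ).
λ = (1 − 0.25) × 0.067 = 0.75 × 0.067 = 0.05025
Half-life = ln 2 / λ = 0.6931 / 0.05025 ≈ 13.79 years

about 13.8 years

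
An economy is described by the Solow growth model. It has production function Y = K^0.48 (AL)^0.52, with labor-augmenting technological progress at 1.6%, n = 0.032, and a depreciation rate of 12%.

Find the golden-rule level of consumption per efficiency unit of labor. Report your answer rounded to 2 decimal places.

c_gold ≈ 1.37

At the golden rule, f'(k) = n + g + δ, so α·k^(α−1) = n + g + δ and k_gold = (α/(n + g + δ))^(1/(1−α)).
k_gold = (0.48/0.168)^(1/0.52) = 2.8571^1.9231 ≈ 7.5299
c_gold = f(k_gold) − (n + g + δ)·k_gold = 2.6355 − 0.168×7.5299 ≈ 1.3705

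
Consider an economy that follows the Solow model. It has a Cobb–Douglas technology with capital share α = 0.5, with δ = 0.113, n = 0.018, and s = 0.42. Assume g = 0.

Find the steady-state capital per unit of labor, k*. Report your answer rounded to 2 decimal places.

In steady state, investment equals break-even investment: s·k^α = (n + δ)·k.
Rearranging, k^(1−α) = s / (n + δ).
k^0.5 = 0.42 / (0.018 + 0.113) = 0.42 / 0.131 = 3.2061
k* = 3.2061^(1/0.5) ≈ 10.2791

k* = 10.28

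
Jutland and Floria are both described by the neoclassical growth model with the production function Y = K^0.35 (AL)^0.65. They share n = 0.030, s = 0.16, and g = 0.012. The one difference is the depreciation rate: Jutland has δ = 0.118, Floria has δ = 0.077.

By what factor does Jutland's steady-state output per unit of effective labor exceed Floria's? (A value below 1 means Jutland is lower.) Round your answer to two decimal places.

Steady-state y* = [s/(n + g + δ)]^(α/(1−α)), so the ratio is [ (s_J/(n + g + δ)_J) / (s_F/(n + g + δ)_F) ]^0.5385.
s_J/(n + g + δ)_J = 0.16/0.160 = 1.0000; s_F/(n + g + δ)_F = 0.16/0.119 = 1.3445.
Ratio = (1.0000/1.3445)^0.5385 = 0.7438^0.5385 ≈ 0.8527

ratio ≈ 0.85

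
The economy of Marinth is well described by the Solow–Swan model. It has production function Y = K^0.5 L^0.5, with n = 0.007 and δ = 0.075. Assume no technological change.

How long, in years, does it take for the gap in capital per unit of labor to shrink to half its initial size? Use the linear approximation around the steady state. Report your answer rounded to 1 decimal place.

Near the steady state the convergence rate is λ = (1 − α)(n + δ).
λ = (1 − 0.5) × 0.082 = 0.5 × 0.082 = 0.0410
Half-life = ln 2 / λ = 0.6931 / 0.0410 ≈ 16.90 years

t_½ ≈ 16.9 years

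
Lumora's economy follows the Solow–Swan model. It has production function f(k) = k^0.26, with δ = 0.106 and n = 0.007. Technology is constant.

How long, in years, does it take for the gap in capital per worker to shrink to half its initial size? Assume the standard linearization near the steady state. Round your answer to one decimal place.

half-life ≈ 8.3 years

Near the steady state the convergence rate is λ = (1 − α)(n + δ).
λ = (1 − 0.26) × 0.113 = 0.74 × 0.113 = 0.08362
Half-life = ln 2 / λ = 0.6931 / 0.08362 ≈ 8.29 years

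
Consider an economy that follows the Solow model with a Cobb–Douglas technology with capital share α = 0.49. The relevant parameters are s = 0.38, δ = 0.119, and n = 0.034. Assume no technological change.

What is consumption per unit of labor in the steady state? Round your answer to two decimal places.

Steady state requires s·f(k) = (n + δ)·k, i.e. s·k^α = (n + δ)·k.
Dividing both sides by k: k^(1−α) = s / (n + δ).
k^0.51 = 0.38 / (0.034 + 0.119) = 0.38 / 0.153 = 2.4837
k* = 2.4837^(1/0.51) ≈ 5.9526
y* = (k*)^α = 5.9526^0.49 ≈ 2.3967
c* = (1 − s)·y* = (1 − 0.38) × 2.3967 ≈ 1.4860

c* ≈ 1.49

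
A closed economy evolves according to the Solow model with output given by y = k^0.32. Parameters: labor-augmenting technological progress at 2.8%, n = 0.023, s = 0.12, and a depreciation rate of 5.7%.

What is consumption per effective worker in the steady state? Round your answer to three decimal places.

c* = 0.925

At the steady state, Δk = 0, so s·k^α = (n + g + δ)·k.
Rearranging, k^(1−α) = s / (n + g + δ).
k^0.68 = 0.12 / (0.023 + 0.028 + 0.057) = 0.12 / 0.108 = 1.1111
k* = 1.1111^(1/0.68) ≈ 1.1676
y* = (k*)^α = 1.1676^0.32 ≈ 1.0508
c* = (1 − s)·y* = (1 − 0.12) × 1.0508 ≈ 0.9247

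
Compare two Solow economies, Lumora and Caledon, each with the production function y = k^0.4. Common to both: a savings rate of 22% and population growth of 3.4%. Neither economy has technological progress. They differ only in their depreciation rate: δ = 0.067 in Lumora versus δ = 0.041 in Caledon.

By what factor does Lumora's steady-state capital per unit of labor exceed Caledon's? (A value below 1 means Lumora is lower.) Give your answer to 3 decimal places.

Steady-state k* = [s/(n + δ)]^(1/(1−α)), so the ratio is [ (s_L/(n + δ)_L) / (s_C/(n + δ)_C) ]^1.6667.
s_L/(n + δ)_L = 0.22/0.101 = 2.1782; s_C/(n + δ)_C = 0.22/0.075 = 2.9333.
Ratio = (2.1782/2.9333)^1.6667 = 0.7426^1.6667 ≈ 0.6090

k*_L / k*_C ≈ 0.609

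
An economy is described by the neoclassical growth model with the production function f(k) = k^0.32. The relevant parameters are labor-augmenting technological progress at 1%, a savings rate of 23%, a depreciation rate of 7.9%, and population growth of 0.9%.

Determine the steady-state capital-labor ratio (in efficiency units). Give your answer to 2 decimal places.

k* = 3.51

In steady state, investment equals break-even investment: s·k^α = (n + g + δ)·k.
Rearranging, k^(1−α) = s / (n + g + δ).
k^0.68 = 0.23 / (0.009 + 0.010 + 0.079) = 0.23 / 0.098 = 2.3469
k* = 2.3469^(1/0.68) ≈ 3.5063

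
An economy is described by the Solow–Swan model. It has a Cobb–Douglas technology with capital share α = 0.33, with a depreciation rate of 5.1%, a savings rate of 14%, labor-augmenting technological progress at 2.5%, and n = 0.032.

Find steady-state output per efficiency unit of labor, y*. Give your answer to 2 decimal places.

y* = 1.14

In steady state, investment equals break-even investment: s·k^α = (n + g + δ)·k.
Dividing both sides by k: k^(1−α) = s / (n + g + δ).
k^0.67 = 0.14 / (0.032 + 0.025 + 0.051) = 0.14 / 0.108 = 1.2963
k* = 1.2963^(1/0.67) ≈ 1.4730
y* = (k*)^α = 1.4730^0.33 ≈ 1.1363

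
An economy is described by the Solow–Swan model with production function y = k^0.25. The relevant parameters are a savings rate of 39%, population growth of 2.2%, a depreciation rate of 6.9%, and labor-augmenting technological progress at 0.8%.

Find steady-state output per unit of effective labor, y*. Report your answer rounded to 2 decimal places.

y* = 1.58

At the steady state, Δk = 0, so s·k^α = (n + g + δ)·k.
Dividing both sides by k: k^(1−α) = s / (n + g + δ).
k^0.75 = 0.39 / (0.022 + 0.008 + 0.069) = 0.39 / 0.099 = 3.9394
k* = 3.9394^(1/0.75) ≈ 6.2217
y* = (k*)^α = 6.2217^0.25 ≈ 1.5793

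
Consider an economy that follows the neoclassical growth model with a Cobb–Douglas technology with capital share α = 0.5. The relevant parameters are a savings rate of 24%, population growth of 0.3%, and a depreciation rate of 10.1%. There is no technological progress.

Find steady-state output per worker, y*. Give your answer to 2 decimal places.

In steady state, investment equals break-even investment: s·k^α = (n + δ)·k.
Dividing both sides by k: k^(1−α) = s / (n + δ).
k^0.5 = 0.24 / (0.003 + 0.101) = 0.24 / 0.104 = 2.3077
k* = 2.3077^(1/0.5) ≈ 5.3255
y* = (k*)^α = 5.3255^0.5 ≈ 2.3077

y* ≈ 2.31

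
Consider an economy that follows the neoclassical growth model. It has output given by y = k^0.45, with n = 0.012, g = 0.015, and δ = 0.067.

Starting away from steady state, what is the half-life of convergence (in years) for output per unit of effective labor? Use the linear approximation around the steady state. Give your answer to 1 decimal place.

about 13.4 years

Near the steady state the convergence rate is λ = (1 − α)(n + g + δ).
λ = (1 − 0.45) × 0.094 = 0.55 × 0.094 = 0.0517
Half-life = ln 2 / λ = 0.6931 / 0.0517 ≈ 13.41 years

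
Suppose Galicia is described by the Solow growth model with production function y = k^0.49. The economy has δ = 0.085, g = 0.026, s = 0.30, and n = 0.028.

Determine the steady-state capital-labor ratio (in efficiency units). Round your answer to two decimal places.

At the steady state, Δk = 0, so s·k^α = (n + g + δ)·k.
Dividing both sides by k: k^(1−α) = s / (n + g + δ).
k^0.51 = 0.30 / (0.028 + 0.026 + 0.085) = 0.30 / 0.139 = 2.1583
k* = 2.1583^(1/0.51) ≈ 4.5198

k* ≈ 4.52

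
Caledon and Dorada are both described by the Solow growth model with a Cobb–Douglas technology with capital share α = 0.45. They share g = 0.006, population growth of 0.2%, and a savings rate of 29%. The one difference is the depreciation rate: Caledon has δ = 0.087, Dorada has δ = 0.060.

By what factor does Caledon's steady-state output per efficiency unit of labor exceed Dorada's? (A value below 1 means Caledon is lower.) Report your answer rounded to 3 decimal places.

Steady-state y* = [s/(n + g + δ)]^(α/(1−α)), so the ratio is [ (s_C/(n + g + δ)_C) / (s_D/(n + g + δ)_D) ]^0.8182.
s_C/(n + g + δ)_C = 0.29/0.095 = 3.0526; s_D/(n + g + δ)_D = 0.29/0.068 = 4.2647.
Ratio = (3.0526/4.2647)^0.8182 = 0.7158^0.8182 ≈ 0.7607

y*_C / y*_D ≈ 0.761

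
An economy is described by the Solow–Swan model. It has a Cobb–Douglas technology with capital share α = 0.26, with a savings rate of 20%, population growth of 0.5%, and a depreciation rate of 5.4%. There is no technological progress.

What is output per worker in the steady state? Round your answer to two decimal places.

At the steady state, Δk = 0, so s·k^α = (n + δ)·k.
Rearranging, k^(1−α) = s / (n + δ).
k^0.74 = 0.20 / (0.005 + 0.054) = 0.20 / 0.059 = 3.3898
k* = 3.3898^(1/0.74) ≈ 5.2054
y* = (k*)^α = 5.2054^0.26 ≈ 1.5356

y* = 1.54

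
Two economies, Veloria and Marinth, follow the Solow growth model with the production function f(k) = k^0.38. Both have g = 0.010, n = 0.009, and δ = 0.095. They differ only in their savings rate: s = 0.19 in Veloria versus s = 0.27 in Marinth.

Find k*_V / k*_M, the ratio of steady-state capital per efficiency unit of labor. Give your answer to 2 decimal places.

ratio ≈ 0.57

Steady-state k* = [s/(n + g + δ)]^(1/(1−α)), so the ratio is [ (s_V/(n + g + δ)_V) / (s_M/(n + g + δ)_M) ]^1.6129.
s_V/(n + g + δ)_V = 0.19/0.114 = 1.6667; s_M/(n + g + δ)_M = 0.27/0.114 = 2.3684.
Ratio = (1.6667/2.3684)^1.6129 = 0.7037^1.6129 ≈ 0.5674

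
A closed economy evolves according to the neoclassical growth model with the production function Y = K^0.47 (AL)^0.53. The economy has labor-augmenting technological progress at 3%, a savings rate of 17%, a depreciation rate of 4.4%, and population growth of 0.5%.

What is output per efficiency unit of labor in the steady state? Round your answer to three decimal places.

At the steady state, Δk = 0, so s·k^α = (n + g + δ)·k.
Dividing both sides by k: k^(1−α) = s / (n + g + δ).
k^0.53 = 0.17 / (0.005 + 0.030 + 0.044) = 0.17 / 0.079 = 2.1519
k* = 2.1519^(1/0.53) ≈ 4.2459
y* = (k*)^α = 4.2459^0.47 ≈ 1.9731

y* ≈ 1.973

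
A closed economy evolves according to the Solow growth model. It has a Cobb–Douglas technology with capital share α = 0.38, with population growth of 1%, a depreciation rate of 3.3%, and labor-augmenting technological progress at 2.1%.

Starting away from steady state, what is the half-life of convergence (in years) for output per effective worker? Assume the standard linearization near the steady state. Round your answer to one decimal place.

Near the steady state the convergence rate is λ = (1 − α)(n + g + δ).
λ = (1 − 0.38) × 0.064 = 0.62 × 0.064 = 0.03968
Half-life = ln 2 / λ = 0.6931 / 0.03968 ≈ 17.47 years

half-life ≈ 17.5 years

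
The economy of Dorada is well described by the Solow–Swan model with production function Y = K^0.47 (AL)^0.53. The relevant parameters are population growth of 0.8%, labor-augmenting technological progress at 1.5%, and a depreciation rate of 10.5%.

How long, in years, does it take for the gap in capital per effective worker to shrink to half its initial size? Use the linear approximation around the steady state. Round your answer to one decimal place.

Near the steady state the convergence rate is λ = (1 − α)(n + g + δ).
λ = (1 − 0.47) × 0.128 = 0.53 × 0.128 = 0.06784
Half-life = ln 2 / λ = 0.6931 / 0.06784 ≈ 10.22 years

about 10.2 years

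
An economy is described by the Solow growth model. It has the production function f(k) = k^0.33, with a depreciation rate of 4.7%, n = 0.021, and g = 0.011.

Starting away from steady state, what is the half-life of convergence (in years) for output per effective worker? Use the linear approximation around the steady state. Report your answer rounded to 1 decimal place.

Near the steady state the convergence rate is λ = (1 − α)(n + g + δ).
λ = (1 − 0.33) × 0.079 = 0.67 × 0.079 = 0.05293
Half-life = ln 2 / λ = 0.6931 / 0.05293 ≈ 13.09 years

about 13.1 years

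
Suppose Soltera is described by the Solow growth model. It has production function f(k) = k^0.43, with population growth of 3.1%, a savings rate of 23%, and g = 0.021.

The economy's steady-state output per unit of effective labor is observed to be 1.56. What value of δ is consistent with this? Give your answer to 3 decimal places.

δ ≈ 0.076

Steady state requires s·f(k) = (n + g + δ)·k, i.e. s·k^α = (n + g + δ)·k.
Since y* = [s/(n + g + δ)]^(α/(1−α)), we have s/(n + g + δ) = (y*)^((1−α)/α) = 1.56^1.3256 = 1.8030.
Therefore n + g + δ = s / 1.8030 = 0.23 / 1.8030 = 0.1276, so δ = 0.1276 − 0.052 = 0.0756.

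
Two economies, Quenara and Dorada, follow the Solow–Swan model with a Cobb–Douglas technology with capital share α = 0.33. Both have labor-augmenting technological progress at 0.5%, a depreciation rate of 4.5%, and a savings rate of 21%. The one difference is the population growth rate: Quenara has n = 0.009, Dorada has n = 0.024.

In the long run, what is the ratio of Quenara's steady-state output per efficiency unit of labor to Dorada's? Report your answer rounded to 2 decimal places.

y*_Q / y*_D ≈ 1.12

Steady-state y* = [s/(n + g + δ)]^(α/(1−α)), so the ratio is [ (s_Q/(n + g + δ)_Q) / (s_D/(n + g + δ)_D) ]^0.4925.
s_Q/(n + g + δ)_Q = 0.21/0.059 = 3.5593; s_D/(n + g + δ)_D = 0.21/0.074 = 2.8378.
Ratio = (3.5593/2.8378)^0.4925 = 1.2542^0.4925 ≈ 1.1180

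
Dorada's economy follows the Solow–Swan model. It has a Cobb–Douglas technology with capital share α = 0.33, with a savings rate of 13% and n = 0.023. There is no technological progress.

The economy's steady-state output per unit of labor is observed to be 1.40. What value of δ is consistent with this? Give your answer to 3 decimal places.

δ ≈ 0.043

At the steady state, Δk = 0, so s·k^α = (n + δ)·k.
Since y* = [s/(n + δ)]^(α/(1−α)), we have s/(n + δ) = (y*)^((1−α)/α) = 1.40^2.0303 = 1.9801.
Therefore n + δ = s / 1.9801 = 0.13 / 1.9801 = 0.0657, so δ = 0.0657 − 0.023 = 0.0427.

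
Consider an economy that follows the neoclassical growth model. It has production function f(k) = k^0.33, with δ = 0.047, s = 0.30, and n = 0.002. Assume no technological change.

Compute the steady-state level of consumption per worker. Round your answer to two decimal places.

Steady state requires s·f(k) = (n + δ)·k, i.e. s·k^α = (n + δ)·k.
Rearranging, k^(1−α) = s / (n + δ).
k^0.67 = 0.30 / (0.002 + 0.047) = 0.30 / 0.049 = 6.1224
k* = 6.1224^(1/0.67) ≈ 14.9455
y* = (k*)^α = 14.9455^0.33 ≈ 2.4411
c* = (1 − s)·y* = (1 − 0.30) × 2.4411 ≈ 1.7088

c* ≈ 1.71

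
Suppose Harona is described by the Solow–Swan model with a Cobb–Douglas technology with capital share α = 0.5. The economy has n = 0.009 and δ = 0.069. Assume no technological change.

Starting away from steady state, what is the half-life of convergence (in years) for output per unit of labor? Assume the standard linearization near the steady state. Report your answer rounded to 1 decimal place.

half-life ≈ 17.8 years

Near the steady state the convergence rate is λ = (1 − α)(n + δ).
λ = (1 − 0.5) × 0.078 = 0.5 × 0.078 = 0.0390
Half-life = ln 2 / λ = 0.6931 / 0.0390 ≈ 17.77 years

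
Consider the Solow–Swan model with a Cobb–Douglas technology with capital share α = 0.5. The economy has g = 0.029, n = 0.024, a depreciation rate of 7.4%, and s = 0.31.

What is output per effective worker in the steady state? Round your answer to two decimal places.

y* = 2.44

Steady state requires s·f(k) = (n + g + δ)·k, i.e. s·k^α = (n + g + δ)·k.
Rearranging, k^(1−α) = s / (n + g + δ).
k^0.5 = 0.31 / (0.024 + 0.029 + 0.074) = 0.31 / 0.127 = 2.4409
k* = 2.4409^(1/0.5) ≈ 5.9580
y* = (k*)^α = 5.9580^0.5 ≈ 2.4409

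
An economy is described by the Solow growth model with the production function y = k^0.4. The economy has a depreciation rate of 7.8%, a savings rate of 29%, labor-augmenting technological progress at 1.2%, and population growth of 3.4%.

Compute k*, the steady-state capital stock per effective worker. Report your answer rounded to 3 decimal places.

k* ≈ 4.121

In steady state, investment equals break-even investment: s·k^α = (n + g + δ)·k.
Dividing both sides by k: k^(1−α) = s / (n + g + δ).
k^0.6 = 0.29 / (0.034 + 0.012 + 0.078) = 0.29 / 0.124 = 2.3387
k* = 2.3387^(1/0.6) ≈ 4.1206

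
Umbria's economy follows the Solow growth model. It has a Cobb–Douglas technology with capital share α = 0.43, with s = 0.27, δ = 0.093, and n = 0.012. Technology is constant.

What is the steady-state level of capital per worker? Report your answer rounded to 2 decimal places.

k* ≈ 5.24

In steady state, investment equals break-even investment: s·k^α = (n + δ)·k.
Rearranging, k^(1−α) = s / (n + δ).
k^0.57 = 0.27 / (0.012 + 0.093) = 0.27 / 0.105 = 2.5714
k* = 2.5714^(1/0.57) ≈ 5.2432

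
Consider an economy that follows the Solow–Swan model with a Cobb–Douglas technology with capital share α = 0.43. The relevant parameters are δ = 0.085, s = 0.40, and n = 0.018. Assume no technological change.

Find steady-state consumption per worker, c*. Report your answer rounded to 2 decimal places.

c* ≈ 1.67

At the steady state, Δk = 0, so s·k^α = (n + δ)·k.
Dividing both sides by k: k^(1−α) = s / (n + δ).
k^0.57 = 0.40 / (0.018 + 0.085) = 0.40 / 0.103 = 3.8835
k* = 3.8835^(1/0.57) ≈ 10.8075
y* = (k*)^α = 10.8075^0.43 ≈ 2.7829
c* = (1 − s)·y* = (1 − 0.40) × 2.7829 ≈ 1.6697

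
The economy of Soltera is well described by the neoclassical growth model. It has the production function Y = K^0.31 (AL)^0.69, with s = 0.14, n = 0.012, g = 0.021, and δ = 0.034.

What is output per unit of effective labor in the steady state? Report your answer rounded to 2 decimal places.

In steady state, investment equals break-even investment: s·k^α = (n + g + δ)·k.
Rearranging, k^(1−α) = s / (n + g + δ).
k^0.69 = 0.14 / (0.012 + 0.021 + 0.034) = 0.14 / 0.067 = 2.0896
k* = 2.0896^(1/0.69) ≈ 2.9098
y* = (k*)^α = 2.9098^0.31 ≈ 1.3925

y* = 1.39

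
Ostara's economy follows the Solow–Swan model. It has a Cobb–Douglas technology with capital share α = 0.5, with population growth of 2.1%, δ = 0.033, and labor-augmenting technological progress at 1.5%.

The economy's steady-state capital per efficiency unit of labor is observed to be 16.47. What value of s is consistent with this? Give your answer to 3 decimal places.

s ≈ 0.280

Steady state requires s·f(k) = (n + g + δ)·k, i.e. s·k^α = (n + g + δ)·k.
So s / (n + g + δ) = (k*)^(1−α) = 16.47^0.5 = 4.0583.
Therefore s = 4.0583 × (n + g + δ) = 4.0583 × 0.069 = 0.2800.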